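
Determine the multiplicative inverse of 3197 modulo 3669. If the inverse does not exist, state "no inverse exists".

Extended Euclidean algorithm:
3669 = 1·3197 + 472
3197 = 6·472 + 365
472 = 1·365 + 107
365 = 3·107 + 44
107 = 2·44 + 19
44 = 2·19 + 6
19 = 3·6 + 1
6 = 6·1 + 0
Since gcd(3197, 3669) = 1, back-substitute to write 1 as a combination:
1 = 19 − 3·6
1 = −3·44 + 7·19
1 = 7·107 − 17·44
1 = −17·365 + 58·107
1 = 58·472 − 75·365
1 = −75·3197 + 508·472
1 = 508·3669 − 583·3197
Thus 3197·(-583) ≡ 1 (mod 3669); reducing, -583 mod 3669 = 3086.

3086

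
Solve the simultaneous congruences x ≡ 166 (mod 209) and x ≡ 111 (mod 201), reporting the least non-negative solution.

Write x = 166 + 209·k. Then 209·k ≡ 111 − 166 ≡ 146 (mod 201).
Need 209⁻¹ mod 201. Extended Euclid on (201, 8):
201 = 25·8 + 1
8 = 8·1 + 0
Back-substitute:
1 = 201 − 25·8
209⁻¹ ≡ 176 (mod 201), so k ≡ 176·146 ≡ 169 (mod 201).
x = 166 + 209·169 = 35487.

35487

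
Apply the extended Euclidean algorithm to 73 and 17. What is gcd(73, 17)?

Repeated division:
73 = 4×17 + 5
17 = 3×5 + 2
5 = 2×2 + 1
2 = 2×1 + 0
gcd(73, 17) = 1.
Express as a combination:
1 = 5 − 2·2
1 = −2·17 + 7·5
1 = 7·73 − 30·17
So 1 = (7)·73 + (-30)·17.

1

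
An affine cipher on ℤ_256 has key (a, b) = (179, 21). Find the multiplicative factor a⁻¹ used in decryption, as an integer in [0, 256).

Extended Euclidean algorithm:
256 = 1*179 + 77
179 = 2*77 + 25
77 = 3*25 + 2
25 = 12*2 + 1
2 = 2*1 + 0
gcd = 1, so the inverse exists. Back-substitute:
1 = 25 − 12·2
1 = −12·77 + 37·25
1 = 37·179 − 86·77
1 = −86·256 + 123·179
So 179·123 ≡ 1 (mod 256).

123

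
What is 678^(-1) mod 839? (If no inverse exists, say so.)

469

Extended Euclidean algorithm:
839 = 1×678 + 161
678 = 4×161 + 34
161 = 4×34 + 25
34 = 1×25 + 9
25 = 2×9 + 7
9 = 1×7 + 2
7 = 3×2 + 1
2 = 2×1 + 0
The gcd is 1. Working backward:
1 = 7 − 3·2
1 = −3·9 + 4·7
1 = 4·25 − 11·9
1 = −11·34 + 15·25
1 = 15·161 − 71·34
1 = −71·678 + 299·161
1 = 299·839 − 370·678
Hence 678⁻¹ ≡ -370 ≡ 469 (mod 839).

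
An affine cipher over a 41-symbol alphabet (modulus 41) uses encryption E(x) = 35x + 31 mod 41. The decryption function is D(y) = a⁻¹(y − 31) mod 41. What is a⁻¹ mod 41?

34

Extended Euclidean algorithm:
41 = 1×35 + 6
35 = 5×6 + 5
6 = 1×5 + 1
5 = 5×1 + 0
Since gcd(35, 41) = 1, back-substitute to write 1 as a combination:
1 = 6 − 5
1 = −35 + 6·6
1 = 6·41 − 7·35
Thus 35·(-7) ≡ 1 (mod 41); reducing, -7 mod 41 = 34.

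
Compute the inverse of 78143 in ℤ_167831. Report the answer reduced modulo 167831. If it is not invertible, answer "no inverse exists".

gcd(167831, 78143) by repeated division:
167831 = 2×78143 + 11545
78143 = 6×11545 + 8873
11545 = 1×8873 + 2672
8873 = 3×2672 + 857
2672 = 3×857 + 101
857 = 8×101 + 49
101 = 2×49 + 3
49 = 16×3 + 1
3 = 3×1 + 0
Since gcd(78143, 167831) = 1, back-substitute to write 1 as a combination:
1 = 49 − 16·3
1 = −16·101 + 33·49
1 = 33·857 − 280·101
1 = −280·2672 + 873·857
1 = 873·8873 − 2899·2672
1 = −2899·11545 + 3772·8873
1 = 3772·78143 − 25531·11545
1 = −25531·167831 + 54834·78143
So 78143·54834 ≡ 1 (mod 167831).

54834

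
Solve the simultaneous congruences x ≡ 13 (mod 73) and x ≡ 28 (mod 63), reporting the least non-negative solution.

Write x = 13 + 73·k. Then 73·k ≡ 28 − 13 ≡ 15 (mod 63).
Need 73⁻¹ mod 63. Extended Euclid on (63, 10):
63 = 6·10 + 3
10 = 3·3 + 1
3 = 3·1 + 0
Back-substitute:
1 = 10 − 3·3
1 = −3·63 + 19·10
73⁻¹ ≡ 19 (mod 63), so k ≡ 19·15 ≡ 33 (mod 63).
x = 13 + 73·33 = 2422.

2422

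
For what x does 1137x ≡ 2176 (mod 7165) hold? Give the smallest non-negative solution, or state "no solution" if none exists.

4098

First find gcd(1137, 7165):
7165 = 6×1137 + 343
1137 = 3×343 + 108
343 = 3×108 + 19
108 = 5×19 + 13
19 = 1×13 + 6
13 = 2×6 + 1
6 = 6×1 + 0
gcd = 1, so a unique solution mod 7165 exists.
Back-substitute for the Bézout coefficients:
1 = 13 − 2·6
1 = −2·19 + 3·13
1 = 3·108 − 17·19
1 = −17·343 + 54·108
1 = 54·1137 − 179·343
1 = −179·7165 + 1128·1137
So 1137·(1128) ≡ 1 (mod 7165), giving 1137⁻¹ ≡ 1128.
x ≡ 1137⁻¹·2176 ≡ 1128·2176 ≡ 4098 (mod 7165).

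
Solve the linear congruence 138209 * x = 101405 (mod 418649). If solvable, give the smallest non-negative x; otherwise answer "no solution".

First find gcd(138209, 418649):
418649 = 3×138209 + 4022
138209 = 34×4022 + 1461
4022 = 2×1461 + 1100
1461 = 1×1100 + 361
1100 = 3×361 + 17
361 = 21×17 + 4
17 = 4×4 + 1
4 = 4×1 + 0
gcd = 1, so a unique solution mod 418649 exists.
Back-substitute for the Bézout coefficients:
1 = 17 − 4·4
1 = −4·361 + 85·17
1 = 85·1100 − 259·361
1 = −259·1461 + 344·1100
1 = 344·4022 − 947·1461
1 = −947·138209 + 32542·4022
1 = 32542·418649 − 98573·138209
So 138209·(-98573) ≡ 1 (mod 418649), giving 138209⁻¹ ≡ 320076.
x ≡ 138209⁻¹·101405 ≡ 320076·101405 ≡ 287108 (mod 418649).

287108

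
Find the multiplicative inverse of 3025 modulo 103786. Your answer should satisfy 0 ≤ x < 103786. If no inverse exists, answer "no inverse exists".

32045

gcd(103786, 3025) by repeated division:
103786 = 34·3025 + 936
3025 = 3·936 + 217
936 = 4·217 + 68
217 = 3·68 + 13
68 = 5·13 + 3
13 = 4·3 + 1
3 = 3·1 + 0
The gcd is 1. Working backward:
1 = 13 − 4·3
1 = −4·68 + 21·13
1 = 21·217 − 67·68
1 = −67·936 + 289·217
1 = 289·3025 − 934·936
1 = −934·103786 + 32045·3025
So 3025·32045 ≡ 1 (mod 103786).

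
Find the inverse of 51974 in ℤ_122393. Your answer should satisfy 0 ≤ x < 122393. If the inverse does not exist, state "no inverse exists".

gcd(122393, 51974) by repeated division:
122393 = 2*51974 + 18445
51974 = 2*18445 + 15084
18445 = 1*15084 + 3361
15084 = 4*3361 + 1640
3361 = 2*1640 + 81
1640 = 20*81 + 20
81 = 4*20 + 1
20 = 20*1 + 0
gcd = 1, so the inverse exists. Back-substitute:
1 = 81 − 4·20
1 = −4·1640 + 81·81
1 = 81·3361 − 166·1640
1 = −166·15084 + 745·3361
1 = 745·18445 − 911·15084
1 = −911·51974 + 2567·18445
1 = 2567·122393 − 6045·51974
So 51974·(-6045) ≡ 1 (mod 122393), and -6045 ≡ 116348 (mod 122393).

116348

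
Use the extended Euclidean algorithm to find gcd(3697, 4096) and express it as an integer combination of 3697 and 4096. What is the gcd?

1

Apply Euclid's algorithm to 4096 and 3697:
4096 = 1*3697 + 399
3697 = 9*399 + 106
399 = 3*106 + 81
106 = 1*81 + 25
81 = 3*25 + 6
25 = 4*6 + 1
6 = 6*1 + 0
gcd(3697, 4096) = 1.
Back-substituting:
1 = 25 − 4·6
1 = −4·81 + 13·25
1 = 13·106 − 17·81
1 = −17·399 + 64·106
1 = 64·3697 − 593·399
1 = −593·4096 + 657·3697
So 1 = (-593)·4096 + (657)·3697.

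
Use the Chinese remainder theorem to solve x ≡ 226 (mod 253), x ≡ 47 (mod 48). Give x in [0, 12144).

Write x = 226 + 253·k. Then 253·k ≡ 47 − 226 ≡ 13 (mod 48).
Need 253⁻¹ mod 48. Extended Euclid on (48, 13):
48 = 3·13 + 9
13 = 1·9 + 4
9 = 2·4 + 1
4 = 4·1 + 0
Back-substitute:
1 = 9 − 2·4
1 = −2·13 + 3·9
1 = 3·48 − 11·13
253⁻¹ ≡ 37 (mod 48), so k ≡ 37·13 ≡ 1 (mod 48).
x = 226 + 253·1 = 479.

479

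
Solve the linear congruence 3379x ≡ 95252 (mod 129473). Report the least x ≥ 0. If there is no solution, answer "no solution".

First find gcd(3379, 129473):
129473 = 38*3379 + 1071
3379 = 3*1071 + 166
1071 = 6*166 + 75
166 = 2*75 + 16
75 = 4*16 + 11
16 = 1*11 + 5
11 = 2*5 + 1
5 = 5*1 + 0
gcd = 1, so a unique solution mod 129473 exists.
Back-substitute for the Bézout coefficients:
1 = 11 − 2·5
1 = −2·16 + 3·11
1 = 3·75 − 14·16
1 = −14·166 + 31·75
1 = 31·1071 − 200·166
1 = −200·3379 + 631·1071
1 = 631·129473 − 24178·3379
So 3379·(-24178) ≡ 1 (mod 129473), giving 3379⁻¹ ≡ 105295.
x ≡ 3379⁻¹·95252 ≡ 105295·95252 ≡ 62868 (mod 129473).

62868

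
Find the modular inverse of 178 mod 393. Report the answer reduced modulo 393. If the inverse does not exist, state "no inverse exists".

223

Apply the Euclidean algorithm to 393 and 178:
393 = 2×178 + 37
178 = 4×37 + 30
37 = 1×30 + 7
30 = 4×7 + 2
7 = 3×2 + 1
2 = 2×1 + 0
The gcd is 1. Working backward:
1 = 7 − 3·2
1 = −3·30 + 13·7
1 = 13·37 − 16·30
1 = −16·178 + 77·37
1 = 77·393 − 170·178
So 178·(-170) ≡ 1 (mod 393), and -170 ≡ 223 (mod 393).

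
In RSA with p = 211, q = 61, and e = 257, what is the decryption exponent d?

5393

φ(n) = (p−1)(q−1) = 210·60 = 12600.
Need d with 257·d ≡ 1 (mod 12600). Apply the extended Euclidean algorithm:
12600 = 49*257 + 7
257 = 36*7 + 5
7 = 1*5 + 2
5 = 2*2 + 1
2 = 2*1 + 0
Back-substitute:
1 = 5 − 2·2
1 = −2·7 + 3·5
1 = 3·257 − 110·7
1 = −110·12600 + 5393·257
So 257·5393 ≡ 1 (mod 12600), hence d = 5393.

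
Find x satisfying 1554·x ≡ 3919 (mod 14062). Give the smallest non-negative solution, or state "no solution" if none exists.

no solution

gcd(1554, 14062):
14062 = 9*1554 + 76
1554 = 20*76 + 34
76 = 2*34 + 8
34 = 4*8 + 2
8 = 4*2 + 0
gcd = 2, but 2 ∤ 3919, so the congruence has no solution.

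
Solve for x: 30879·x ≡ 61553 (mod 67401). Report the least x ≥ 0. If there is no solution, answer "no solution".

no solution

gcd(30879, 67401):
67401 = 2*30879 + 5643
30879 = 5*5643 + 2664
5643 = 2*2664 + 315
2664 = 8*315 + 144
315 = 2*144 + 27
144 = 5*27 + 9
27 = 3*9 + 0
gcd = 9, but 9 ∤ 61553, so the congruence has no solution.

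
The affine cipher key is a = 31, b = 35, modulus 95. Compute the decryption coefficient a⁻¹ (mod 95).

46

Apply the Euclidean algorithm to 95 and 31:
95 = 3·31 + 2
31 = 15·2 + 1
2 = 2·1 + 0
gcd = 1, so the inverse exists. Back-substitute:
1 = 31 − 15·2
1 = −15·95 + 46·31
So 31·46 ≡ 1 (mod 95).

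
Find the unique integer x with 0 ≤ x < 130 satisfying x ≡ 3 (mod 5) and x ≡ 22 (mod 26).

48

Write x = 3 + 5·k. Then 5·k ≡ 22 − 3 ≡ 19 (mod 26).
Need 5⁻¹ mod 26. Extended Euclid on (26, 5):
26 = 5*5 + 1
5 = 5*1 + 0
Back-substitute:
1 = 26 − 5·5
5⁻¹ ≡ 21 (mod 26), so k ≡ 21·19 ≡ 9 (mod 26).
x = 3 + 5·9 = 48.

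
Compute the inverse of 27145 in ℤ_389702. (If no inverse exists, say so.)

Extended Euclidean algorithm:
389702 = 14·27145 + 9672
27145 = 2·9672 + 7801
9672 = 1·7801 + 1871
7801 = 4·1871 + 317
1871 = 5·317 + 286
317 = 1·286 + 31
286 = 9·31 + 7
31 = 4·7 + 3
7 = 2·3 + 1
3 = 3·1 + 0
gcd = 1, so the inverse exists. Back-substitute:
1 = 7 − 2·3
1 = −2·31 + 9·7
1 = 9·286 − 83·31
1 = −83·317 + 92·286
1 = 92·1871 − 543·317
1 = −543·7801 + 2264·1871
1 = 2264·9672 − 2807·7801
1 = −2807·27145 + 7878·9672
1 = 7878·389702 − 113099·27145
Thus 27145·(-113099) ≡ 1 (mod 389702); reducing, -113099 mod 389702 = 276603.

276603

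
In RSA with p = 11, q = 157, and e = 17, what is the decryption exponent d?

1193

φ(n) = (p−1)(q−1) = 10·156 = 1560.
Need d with 17·d ≡ 1 (mod 1560). Apply the extended Euclidean algorithm:
1560 = 91*17 + 13
17 = 1*13 + 4
13 = 3*4 + 1
4 = 4*1 + 0
Back-substitute:
1 = 13 − 3·4
1 = −3·17 + 4·13
1 = 4·1560 − 367·17
So 17·(-367) ≡ 1 (mod 1560), hence d ≡ -367 ≡ 1193 (mod 1560).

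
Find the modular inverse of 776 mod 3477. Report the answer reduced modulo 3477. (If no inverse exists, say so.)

2666

Extended Euclidean algorithm:
3477 = 4×776 + 373
776 = 2×373 + 30
373 = 12×30 + 13
30 = 2×13 + 4
13 = 3×4 + 1
4 = 4×1 + 0
The gcd is 1. Working backward:
1 = 13 − 3·4
1 = −3·30 + 7·13
1 = 7·373 − 87·30
1 = −87·776 + 181·373
1 = 181·3477 − 811·776
So 776·(-811) ≡ 1 (mod 3477), and -811 ≡ 2666 (mod 3477).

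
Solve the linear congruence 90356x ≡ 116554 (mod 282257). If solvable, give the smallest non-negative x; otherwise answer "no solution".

116489

First find gcd(90356, 282257):
282257 = 3×90356 + 11189
90356 = 8×11189 + 844
11189 = 13×844 + 217
844 = 3×217 + 193
217 = 1×193 + 24
193 = 8×24 + 1
24 = 24×1 + 0
gcd = 1, so a unique solution mod 282257 exists.
Back-substitute for the Bézout coefficients:
1 = 193 − 8·24
1 = −8·217 + 9·193
1 = 9·844 − 35·217
1 = −35·11189 + 464·844
1 = 464·90356 − 3747·11189
1 = −3747·282257 + 11705·90356
So 90356·(11705) ≡ 1 (mod 282257), giving 90356⁻¹ ≡ 11705.
x ≡ 90356⁻¹·116554 ≡ 11705·116554 ≡ 116489 (mod 282257).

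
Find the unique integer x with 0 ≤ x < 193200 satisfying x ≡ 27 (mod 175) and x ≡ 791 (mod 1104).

Write x = 27 + 175·k. Then 175·k ≡ 791 − 27 ≡ 764 (mod 1104).
Need 175⁻¹ mod 1104. Extended Euclid on (1104, 175):
1104 = 6·175 + 54
175 = 3·54 + 13
54 = 4·13 + 2
13 = 6·2 + 1
2 = 2·1 + 0
Back-substitute:
1 = 13 − 6·2
1 = −6·54 + 25·13
1 = 25·175 − 81·54
1 = −81·1104 + 511·175
175⁻¹ ≡ 511 (mod 1104), so k ≡ 511·764 ≡ 692 (mod 1104).
x = 27 + 175·692 = 121127.

121127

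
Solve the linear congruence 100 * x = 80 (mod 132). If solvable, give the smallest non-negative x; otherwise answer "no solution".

14

First find gcd(100, 132):
132 = 1×100 + 32
100 = 3×32 + 4
32 = 8×4 + 0
gcd = 4 and 4 | 80, so solutions exist. Divide through by 4: 25x ≡ 20 (mod 33).
Now find 25⁻¹ mod 33:
33 = 1·25 + 8
25 = 3·8 + 1
8 = 8·1 + 0
Back-substitute:
1 = 25 − 3·8
1 = −3·33 + 4·25
So 25⁻¹ ≡ 4 (mod 33).
Then x ≡ 4·20 ≡ 14 (mod 33); the smallest non-negative solution is x = 14.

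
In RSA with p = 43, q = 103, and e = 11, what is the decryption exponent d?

φ(n) = (p−1)(q−1) = 42·102 = 4284.
Need d with 11·d ≡ 1 (mod 4284). Apply the extended Euclidean algorithm:
4284 = 389×11 + 5
11 = 2×5 + 1
5 = 5×1 + 0
Back-substitute:
1 = 11 − 2·5
1 = −2·4284 + 779·11
So 11·779 ≡ 1 (mod 4284), hence d = 779.

779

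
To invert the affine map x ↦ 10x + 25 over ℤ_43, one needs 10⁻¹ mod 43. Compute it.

13

gcd(43, 10) by repeated division:
43 = 4·10 + 3
10 = 3·3 + 1
3 = 3·1 + 0
Since gcd(10, 43) = 1, back-substitute to write 1 as a combination:
1 = 10 − 3·3
1 = −3·43 + 13·10
So 10·13 ≡ 1 (mod 43).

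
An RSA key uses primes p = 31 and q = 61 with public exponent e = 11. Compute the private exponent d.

491

φ(n) = (p−1)(q−1) = 30·60 = 1800.
Need d with 11·d ≡ 1 (mod 1800). Apply the extended Euclidean algorithm:
1800 = 163×11 + 7
11 = 1×7 + 4
7 = 1×4 + 3
4 = 1×3 + 1
3 = 3×1 + 0
Back-substitute:
1 = 4 − 3
1 = −7 + 2·4
1 = 2·11 − 3·7
1 = −3·1800 + 491·11
So 11·491 ≡ 1 (mod 1800), hence d = 491.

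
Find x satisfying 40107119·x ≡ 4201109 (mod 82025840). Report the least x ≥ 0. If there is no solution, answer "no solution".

gcd(40107119, 82025840):
82025840 = 2*40107119 + 1811602
40107119 = 22*1811602 + 251875
1811602 = 7*251875 + 48477
251875 = 5*48477 + 9490
48477 = 5*9490 + 1027
9490 = 9*1027 + 247
1027 = 4*247 + 39
247 = 6*39 + 13
39 = 3*13 + 0
gcd = 13, but 13 ∤ 4201109, so the congruence has no solution.

no solution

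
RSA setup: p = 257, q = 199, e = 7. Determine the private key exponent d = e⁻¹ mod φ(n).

43447

φ(n) = (p−1)(q−1) = 256·198 = 50688.
Need d with 7·d ≡ 1 (mod 50688). Apply the extended Euclidean algorithm:
50688 = 7241*7 + 1
7 = 7*1 + 0
Back-substitute:
1 = 50688 − 7241·7
So 7·(-7241) ≡ 1 (mod 50688), hence d ≡ -7241 ≡ 43447 (mod 50688).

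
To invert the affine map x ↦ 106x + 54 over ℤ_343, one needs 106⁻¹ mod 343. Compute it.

Apply the Euclidean algorithm to 343 and 106:
343 = 3*106 + 25
106 = 4*25 + 6
25 = 4*6 + 1
6 = 6*1 + 0
The gcd is 1. Working backward:
1 = 25 − 4·6
1 = −4·106 + 17·25
1 = 17·343 − 55·106
Thus 106·(-55) ≡ 1 (mod 343); reducing, -55 mod 343 = 288.

288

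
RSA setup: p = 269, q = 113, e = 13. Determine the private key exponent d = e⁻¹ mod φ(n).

2309

φ(n) = (p−1)(q−1) = 268·112 = 30016.
Need d with 13·d ≡ 1 (mod 30016). Apply the extended Euclidean algorithm:
30016 = 2308×13 + 12
13 = 1×12 + 1
12 = 12×1 + 0
Back-substitute:
1 = 13 − 12
1 = −30016 + 2309·13
So 13·2309 ≡ 1 (mod 30016), hence d = 2309.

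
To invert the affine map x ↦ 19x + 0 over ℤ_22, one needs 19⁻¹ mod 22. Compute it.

7

gcd(22, 19) by repeated division:
22 = 1*19 + 3
19 = 6*3 + 1
3 = 3*1 + 0
Since gcd(19, 22) = 1, back-substitute to write 1 as a combination:
1 = 19 − 6·3
1 = −6·22 + 7·19
So 19·7 ≡ 1 (mod 22).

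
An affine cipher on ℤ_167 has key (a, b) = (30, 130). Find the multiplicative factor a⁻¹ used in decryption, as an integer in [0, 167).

39

Run Euclid on (167, 30):
167 = 5×30 + 17
30 = 1×17 + 13
17 = 1×13 + 4
13 = 3×4 + 1
4 = 4×1 + 0
gcd = 1, so the inverse exists. Back-substitute:
1 = 13 − 3·4
1 = −3·17 + 4·13
1 = 4·30 − 7·17
1 = −7·167 + 39·30
So 30·39 ≡ 1 (mod 167).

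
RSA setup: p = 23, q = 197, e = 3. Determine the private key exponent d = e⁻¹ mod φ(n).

φ(n) = (p−1)(q−1) = 22·196 = 4312.
Need d with 3·d ≡ 1 (mod 4312). Apply the extended Euclidean algorithm:
4312 = 1437*3 + 1
3 = 3*1 + 0
Back-substitute:
1 = 4312 − 1437·3
So 3·(-1437) ≡ 1 (mod 4312), hence d ≡ -1437 ≡ 2875 (mod 4312).

2875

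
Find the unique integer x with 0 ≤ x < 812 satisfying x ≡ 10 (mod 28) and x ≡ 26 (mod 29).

Write x = 10 + 28·k. Then 28·k ≡ 26 − 10 ≡ 16 (mod 29).
Need 28⁻¹ mod 29. Extended Euclid on (29, 28):
29 = 1·28 + 1
28 = 28·1 + 0
Back-substitute:
1 = 29 − 28
28⁻¹ ≡ 28 (mod 29), so k ≡ 28·16 ≡ 13 (mod 29).
x = 10 + 28·13 = 374.

374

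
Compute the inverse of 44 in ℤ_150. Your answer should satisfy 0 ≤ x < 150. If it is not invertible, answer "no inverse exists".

no inverse exists

Compute gcd(44, 150):
150 = 3·44 + 18
44 = 2·18 + 8
18 = 2·8 + 2
8 = 4·2 + 0
Since gcd = 2 > 1, 44 is not a unit mod 150.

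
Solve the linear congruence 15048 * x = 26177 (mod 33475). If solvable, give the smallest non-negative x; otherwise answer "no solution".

First find gcd(15048, 33475):
33475 = 2*15048 + 3379
15048 = 4*3379 + 1532
3379 = 2*1532 + 315
1532 = 4*315 + 272
315 = 1*272 + 43
272 = 6*43 + 14
43 = 3*14 + 1
14 = 14*1 + 0
gcd = 1, so a unique solution mod 33475 exists.
Back-substitute for the Bézout coefficients:
1 = 43 − 3·14
1 = −3·272 + 19·43
1 = 19·315 − 22·272
1 = −22·1532 + 107·315
1 = 107·3379 − 236·1532
1 = −236·15048 + 1051·3379
1 = 1051·33475 − 2338·15048
So 15048·(-2338) ≡ 1 (mod 33475), giving 15048⁻¹ ≡ 31137.
x ≡ 15048⁻¹·26177 ≡ 31137·26177 ≡ 23949 (mod 33475).

23949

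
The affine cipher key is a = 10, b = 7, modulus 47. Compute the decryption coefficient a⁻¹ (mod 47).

gcd(47, 10) by repeated division:
47 = 4×10 + 7
10 = 1×7 + 3
7 = 2×3 + 1
3 = 3×1 + 0
gcd = 1, so the inverse exists. Back-substitute:
1 = 7 − 2·3
1 = −2·10 + 3·7
1 = 3·47 − 14·10
Thus 10·(-14) ≡ 1 (mod 47); reducing, -14 mod 47 = 33.

33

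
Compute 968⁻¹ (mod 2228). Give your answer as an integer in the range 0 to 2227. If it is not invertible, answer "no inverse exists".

Compute gcd(968, 2228):
2228 = 2·968 + 292
968 = 3·292 + 92
292 = 3·92 + 16
92 = 5·16 + 12
16 = 1·12 + 4
12 = 3·4 + 0
The gcd is 4, not 1, hence no inverse exists.

no inverse exists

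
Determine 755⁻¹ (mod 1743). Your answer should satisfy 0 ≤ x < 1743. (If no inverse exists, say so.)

Extended Euclidean algorithm:
1743 = 2*755 + 233
755 = 3*233 + 56
233 = 4*56 + 9
56 = 6*9 + 2
9 = 4*2 + 1
2 = 2*1 + 0
The gcd is 1. Working backward:
1 = 9 − 4·2
1 = −4·56 + 25·9
1 = 25·233 − 104·56
1 = −104·755 + 337·233
1 = 337·1743 − 778·755
So 755·(-778) ≡ 1 (mod 1743), and -778 ≡ 965 (mod 1743).

965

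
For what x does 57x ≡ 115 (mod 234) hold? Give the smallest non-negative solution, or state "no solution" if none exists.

gcd(57, 234):
234 = 4·57 + 6
57 = 9·6 + 3
6 = 2·3 + 0
gcd = 3, but 3 ∤ 115, so the congruence has no solution.

no solution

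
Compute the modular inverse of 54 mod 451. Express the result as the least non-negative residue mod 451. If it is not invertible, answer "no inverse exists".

142

Run Euclid on (451, 54):
451 = 8*54 + 19
54 = 2*19 + 16
19 = 1*16 + 3
16 = 5*3 + 1
3 = 3*1 + 0
The gcd is 1. Working backward:
1 = 16 − 5·3
1 = −5·19 + 6·16
1 = 6·54 − 17·19
1 = −17·451 + 142·54
So 54·142 ≡ 1 (mod 451).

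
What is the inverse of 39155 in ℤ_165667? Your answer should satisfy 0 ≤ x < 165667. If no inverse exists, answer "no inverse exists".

gcd(165667, 39155) by repeated division:
165667 = 4*39155 + 9047
39155 = 4*9047 + 2967
9047 = 3*2967 + 146
2967 = 20*146 + 47
146 = 3*47 + 5
47 = 9*5 + 2
5 = 2*2 + 1
2 = 2*1 + 0
The gcd is 1. Working backward:
1 = 5 − 2·2
1 = −2·47 + 19·5
1 = 19·146 − 59·47
1 = −59·2967 + 1199·146
1 = 1199·9047 − 3656·2967
1 = −3656·39155 + 15823·9047
1 = 15823·165667 − 66948·39155
Thus 39155·(-66948) ≡ 1 (mod 165667); reducing, -66948 mod 165667 = 98719.

98719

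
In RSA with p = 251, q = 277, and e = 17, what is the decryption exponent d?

24353

φ(n) = (p−1)(q−1) = 250·276 = 69000.
Need d with 17·d ≡ 1 (mod 69000). Apply the extended Euclidean algorithm:
69000 = 4058·17 + 14
17 = 1·14 + 3
14 = 4·3 + 2
3 = 1·2 + 1
2 = 2·1 + 0
Back-substitute:
1 = 3 − 2
1 = −14 + 5·3
1 = 5·17 − 6·14
1 = −6·69000 + 24353·17
So 17·24353 ≡ 1 (mod 69000), hence d = 24353.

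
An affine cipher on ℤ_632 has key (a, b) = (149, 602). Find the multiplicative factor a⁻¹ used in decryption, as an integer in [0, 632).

509

Apply the Euclidean algorithm to 632 and 149:
632 = 4·149 + 36
149 = 4·36 + 5
36 = 7·5 + 1
5 = 5·1 + 0
The gcd is 1. Working backward:
1 = 36 − 7·5
1 = −7·149 + 29·36
1 = 29·632 − 123·149
So 149·(-123) ≡ 1 (mod 632), and -123 ≡ 509 (mod 632).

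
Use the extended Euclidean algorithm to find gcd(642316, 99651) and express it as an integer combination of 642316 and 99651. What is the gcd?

Repeated division:
642316 = 6×99651 + 44410
99651 = 2×44410 + 10831
44410 = 4×10831 + 1086
10831 = 9×1086 + 1057
1086 = 1×1057 + 29
1057 = 36×29 + 13
29 = 2×13 + 3
13 = 4×3 + 1
3 = 3×1 + 0
gcd(642316, 99651) = 1.
Express as a combination:
1 = 13 − 4·3
1 = −4·29 + 9·13
1 = 9·1057 − 328·29
1 = −328·1086 + 337·1057
1 = 337·10831 − 3361·1086
1 = −3361·44410 + 13781·10831
1 = 13781·99651 − 30923·44410
1 = −30923·642316 + 199319·99651
So 1 = (-30923)·642316 + (199319)·99651.

1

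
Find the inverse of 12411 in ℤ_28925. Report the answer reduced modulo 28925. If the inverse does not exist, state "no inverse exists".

Extended Euclidean algorithm:
28925 = 2*12411 + 4103
12411 = 3*4103 + 102
4103 = 40*102 + 23
102 = 4*23 + 10
23 = 2*10 + 3
10 = 3*3 + 1
3 = 3*1 + 0
Since gcd(12411, 28925) = 1, back-substitute to write 1 as a combination:
1 = 10 − 3·3
1 = −3·23 + 7·10
1 = 7·102 − 31·23
1 = −31·4103 + 1247·102
1 = 1247·12411 − 3772·4103
1 = −3772·28925 + 8791·12411
So 12411·8791 ≡ 1 (mod 28925).

8791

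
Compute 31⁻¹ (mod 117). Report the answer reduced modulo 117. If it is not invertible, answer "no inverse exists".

Run Euclid on (117, 31):
117 = 3·31 + 24
31 = 1·24 + 7
24 = 3·7 + 3
7 = 2·3 + 1
3 = 3·1 + 0
Since gcd(31, 117) = 1, back-substitute to write 1 as a combination:
1 = 7 − 2·3
1 = −2·24 + 7·7
1 = 7·31 − 9·24
1 = −9·117 + 34·31
So 31·34 ≡ 1 (mod 117).

34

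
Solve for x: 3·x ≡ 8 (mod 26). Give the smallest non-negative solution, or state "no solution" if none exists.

First find gcd(3, 26):
26 = 8·3 + 2
3 = 1·2 + 1
2 = 2·1 + 0
gcd = 1, so a unique solution mod 26 exists.
Back-substitute for the Bézout coefficients:
1 = 3 − 2
1 = −26 + 9·3
So 3·(9) ≡ 1 (mod 26), giving 3⁻¹ ≡ 9.
x ≡ 3⁻¹·8 ≡ 9·8 ≡ 20 (mod 26).

20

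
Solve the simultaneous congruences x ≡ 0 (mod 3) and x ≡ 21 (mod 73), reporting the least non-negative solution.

21

Write x = 0 + 3·k. Then 3·k ≡ 21 − 0 ≡ 21 (mod 73).
Need 3⁻¹ mod 73. Extended Euclid on (73, 3):
73 = 24*3 + 1
3 = 3*1 + 0
Back-substitute:
1 = 73 − 24·3
3⁻¹ ≡ 49 (mod 73), so k ≡ 49·21 ≡ 7 (mod 73).
x = 0 + 3·7 = 21.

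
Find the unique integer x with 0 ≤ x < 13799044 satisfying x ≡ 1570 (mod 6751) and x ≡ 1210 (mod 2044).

11478270

Write x = 1570 + 6751·k. Then 6751·k ≡ 1210 − 1570 ≡ 1684 (mod 2044).
Need 6751⁻¹ mod 2044. Extended Euclid on (2044, 619):
2044 = 3×619 + 187
619 = 3×187 + 58
187 = 3×58 + 13
58 = 4×13 + 6
13 = 2×6 + 1
6 = 6×1 + 0
Back-substitute:
1 = 13 − 2·6
1 = −2·58 + 9·13
1 = 9·187 − 29·58
1 = −29·619 + 96·187
1 = 96·2044 − 317·619
6751⁻¹ ≡ 1727 (mod 2044), so k ≡ 1727·1684 ≡ 1700 (mod 2044).
x = 1570 + 6751·1700 = 11478270.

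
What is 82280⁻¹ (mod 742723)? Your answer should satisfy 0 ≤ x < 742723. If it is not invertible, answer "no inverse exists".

507061

Apply the Euclidean algorithm to 742723 and 82280:
742723 = 9×82280 + 2203
82280 = 37×2203 + 769
2203 = 2×769 + 665
769 = 1×665 + 104
665 = 6×104 + 41
104 = 2×41 + 22
41 = 1×22 + 19
22 = 1×19 + 3
19 = 6×3 + 1
3 = 3×1 + 0
The gcd is 1. Working backward:
1 = 19 − 6·3
1 = −6·22 + 7·19
1 = 7·41 − 13·22
1 = −13·104 + 33·41
1 = 33·665 − 211·104
1 = −211·769 + 244·665
1 = 244·2203 − 699·769
1 = −699·82280 + 26107·2203
1 = 26107·742723 − 235662·82280
Hence 82280⁻¹ ≡ -235662 ≡ 507061 (mod 742723).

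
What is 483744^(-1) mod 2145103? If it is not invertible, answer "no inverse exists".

gcd(2145103, 483744) by repeated division:
2145103 = 4*483744 + 210127
483744 = 2*210127 + 63490
210127 = 3*63490 + 19657
63490 = 3*19657 + 4519
19657 = 4*4519 + 1581
4519 = 2*1581 + 1357
1581 = 1*1357 + 224
1357 = 6*224 + 13
224 = 17*13 + 3
13 = 4*3 + 1
3 = 3*1 + 0
Since gcd(483744, 2145103) = 1, back-substitute to write 1 as a combination:
1 = 13 − 4·3
1 = −4·224 + 69·13
1 = 69·1357 − 418·224
1 = −418·1581 + 487·1357
1 = 487·4519 − 1392·1581
1 = −1392·19657 + 6055·4519
1 = 6055·63490 − 19557·19657
1 = −19557·210127 + 64726·63490
1 = 64726·483744 − 149009·210127
1 = −149009·2145103 + 660762·483744
So 483744·660762 ≡ 1 (mod 2145103).

660762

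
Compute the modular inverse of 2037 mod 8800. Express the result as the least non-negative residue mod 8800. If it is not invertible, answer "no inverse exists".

2173

Run Euclid on (8800, 2037):
8800 = 4×2037 + 652
2037 = 3×652 + 81
652 = 8×81 + 4
81 = 20×4 + 1
4 = 4×1 + 0
Since gcd(2037, 8800) = 1, back-substitute to write 1 as a combination:
1 = 81 − 20·4
1 = −20·652 + 161·81
1 = 161·2037 − 503·652
1 = −503·8800 + 2173·2037
So 2037·2173 ≡ 1 (mod 8800).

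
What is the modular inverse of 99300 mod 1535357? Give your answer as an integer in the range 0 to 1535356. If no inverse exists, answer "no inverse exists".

gcd(1535357, 99300) by repeated division:
1535357 = 15·99300 + 45857
99300 = 2·45857 + 7586
45857 = 6·7586 + 341
7586 = 22·341 + 84
341 = 4·84 + 5
84 = 16·5 + 4
5 = 1·4 + 1
4 = 4·1 + 0
The gcd is 1. Working backward:
1 = 5 − 4
1 = −84 + 17·5
1 = 17·341 − 69·84
1 = −69·7586 + 1535·341
1 = 1535·45857 − 9279·7586
1 = −9279·99300 + 20093·45857
1 = 20093·1535357 − 310674·99300
Thus 99300·(-310674) ≡ 1 (mod 1535357); reducing, -310674 mod 1535357 = 1224683.

1224683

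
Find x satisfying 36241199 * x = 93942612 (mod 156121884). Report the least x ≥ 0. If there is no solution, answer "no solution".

First find gcd(36241199, 156121884):
156121884 = 4*36241199 + 11157088
36241199 = 3*11157088 + 2769935
11157088 = 4*2769935 + 77348
2769935 = 35*77348 + 62755
77348 = 1*62755 + 14593
62755 = 4*14593 + 4383
14593 = 3*4383 + 1444
4383 = 3*1444 + 51
1444 = 28*51 + 16
51 = 3*16 + 3
16 = 5*3 + 1
3 = 3*1 + 0
gcd = 1, so a unique solution mod 156121884 exists.
Back-substitute for the Bézout coefficients:
1 = 16 − 5·3
1 = −5·51 + 16·16
1 = 16·1444 − 453·51
1 = −453·4383 + 1375·1444
1 = 1375·14593 − 4578·4383
1 = −4578·62755 + 19687·14593
1 = 19687·77348 − 24265·62755
1 = −24265·2769935 + 868962·77348
1 = 868962·11157088 − 3500113·2769935
1 = −3500113·36241199 + 11369301·11157088
1 = 11369301·156121884 − 48977317·36241199
So 36241199·(-48977317) ≡ 1 (mod 156121884), giving 36241199⁻¹ ≡ 107144567.
x ≡ 36241199⁻¹·93942612 ≡ 107144567·93942612 ≡ 27100116 (mod 156121884).

27100116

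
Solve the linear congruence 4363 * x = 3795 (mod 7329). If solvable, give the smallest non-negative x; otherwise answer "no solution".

4449

First find gcd(4363, 7329):
7329 = 1×4363 + 2966
4363 = 1×2966 + 1397
2966 = 2×1397 + 172
1397 = 8×172 + 21
172 = 8×21 + 4
21 = 5×4 + 1
4 = 4×1 + 0
gcd = 1, so a unique solution mod 7329 exists.
Back-substitute for the Bézout coefficients:
1 = 21 − 5·4
1 = −5·172 + 41·21
1 = 41·1397 − 333·172
1 = −333·2966 + 707·1397
1 = 707·4363 − 1040·2966
1 = −1040·7329 + 1747·4363
So 4363·(1747) ≡ 1 (mod 7329), giving 4363⁻¹ ≡ 1747.
x ≡ 4363⁻¹·3795 ≡ 1747·3795 ≡ 4449 (mod 7329).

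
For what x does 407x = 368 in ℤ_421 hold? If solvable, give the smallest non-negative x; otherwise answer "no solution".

94

First find gcd(407, 421):
421 = 1·407 + 14
407 = 29·14 + 1
14 = 14·1 + 0
gcd = 1, so a unique solution mod 421 exists.
Back-substitute for the Bézout coefficients:
1 = 407 − 29·14
1 = −29·421 + 30·407
So 407·(30) ≡ 1 (mod 421), giving 407⁻¹ ≡ 30.
x ≡ 407⁻¹·368 ≡ 30·368 ≡ 94 (mod 421).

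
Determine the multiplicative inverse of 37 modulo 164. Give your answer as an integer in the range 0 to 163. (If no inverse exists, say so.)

133

Apply the Euclidean algorithm to 164 and 37:
164 = 4*37 + 16
37 = 2*16 + 5
16 = 3*5 + 1
5 = 5*1 + 0
The gcd is 1. Working backward:
1 = 16 − 3·5
1 = −3·37 + 7·16
1 = 7·164 − 31·37
Thus 37·(-31) ≡ 1 (mod 164); reducing, -31 mod 164 = 133.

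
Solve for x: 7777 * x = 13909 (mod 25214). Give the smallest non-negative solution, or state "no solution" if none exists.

1973

First find gcd(7777, 25214):
25214 = 3*7777 + 1883
7777 = 4*1883 + 245
1883 = 7*245 + 168
245 = 1*168 + 77
168 = 2*77 + 14
77 = 5*14 + 7
14 = 2*7 + 0
gcd = 7 and 7 | 13909, so solutions exist. Divide through by 7: 1111x ≡ 1987 (mod 3602).
Now find 1111⁻¹ mod 3602:
3602 = 3×1111 + 269
1111 = 4×269 + 35
269 = 7×35 + 24
35 = 1×24 + 11
24 = 2×11 + 2
11 = 5×2 + 1
2 = 2×1 + 0
Back-substitute:
1 = 11 − 5·2
1 = −5·24 + 11·11
1 = 11·35 − 16·24
1 = −16·269 + 123·35
1 = 123·1111 − 508·269
1 = −508·3602 + 1647·1111
So 1111⁻¹ ≡ 1647 (mod 3602).
Then x ≡ 1647·1987 ≡ 1973 (mod 3602); the smallest non-negative solution is x = 1973.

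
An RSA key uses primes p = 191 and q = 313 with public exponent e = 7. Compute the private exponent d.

φ(n) = (p−1)(q−1) = 190·312 = 59280.
Need d with 7·d ≡ 1 (mod 59280). Apply the extended Euclidean algorithm:
59280 = 8468×7 + 4
7 = 1×4 + 3
4 = 1×3 + 1
3 = 3×1 + 0
Back-substitute:
1 = 4 − 3
1 = −7 + 2·4
1 = 2·59280 − 16937·7
So 7·(-16937) ≡ 1 (mod 59280), hence d ≡ -16937 ≡ 42343 (mod 59280).

42343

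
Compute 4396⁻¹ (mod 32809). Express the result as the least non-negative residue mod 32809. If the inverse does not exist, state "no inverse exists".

no inverse exists

Euclidean algorithm on 32809, 4396:
32809 = 7*4396 + 2037
4396 = 2*2037 + 322
2037 = 6*322 + 105
322 = 3*105 + 7
105 = 15*7 + 0
gcd(4396, 32809) = 7 ≠ 1, so 4396 has no multiplicative inverse modulo 32809.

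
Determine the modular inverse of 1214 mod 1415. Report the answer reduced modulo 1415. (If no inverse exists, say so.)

Apply the Euclidean algorithm to 1415 and 1214:
1415 = 1*1214 + 201
1214 = 6*201 + 8
201 = 25*8 + 1
8 = 8*1 + 0
Since gcd(1214, 1415) = 1, back-substitute to write 1 as a combination:
1 = 201 − 25·8
1 = −25·1214 + 151·201
1 = 151·1415 − 176·1214
So 1214·(-176) ≡ 1 (mod 1415), and -176 ≡ 1239 (mod 1415).

1239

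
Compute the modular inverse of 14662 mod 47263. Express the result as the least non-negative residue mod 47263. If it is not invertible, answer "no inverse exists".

11466

Run Euclid on (47263, 14662):
47263 = 3*14662 + 3277
14662 = 4*3277 + 1554
3277 = 2*1554 + 169
1554 = 9*169 + 33
169 = 5*33 + 4
33 = 8*4 + 1
4 = 4*1 + 0
Since gcd(14662, 47263) = 1, back-substitute to write 1 as a combination:
1 = 33 − 8·4
1 = −8·169 + 41·33
1 = 41·1554 − 377·169
1 = −377·3277 + 795·1554
1 = 795·14662 − 3557·3277
1 = −3557·47263 + 11466·14662
So 14662·11466 ≡ 1 (mod 47263).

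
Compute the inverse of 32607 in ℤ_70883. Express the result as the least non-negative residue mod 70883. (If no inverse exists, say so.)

Run Euclid on (70883, 32607):
70883 = 2*32607 + 5669
32607 = 5*5669 + 4262
5669 = 1*4262 + 1407
4262 = 3*1407 + 41
1407 = 34*41 + 13
41 = 3*13 + 2
13 = 6*2 + 1
2 = 2*1 + 0
gcd = 1, so the inverse exists. Back-substitute:
1 = 13 − 6·2
1 = −6·41 + 19·13
1 = 19·1407 − 652·41
1 = −652·4262 + 1975·1407
1 = 1975·5669 − 2627·4262
1 = −2627·32607 + 15110·5669
1 = 15110·70883 − 32847·32607
So 32607·(-32847) ≡ 1 (mod 70883), and -32847 ≡ 38036 (mod 70883).

38036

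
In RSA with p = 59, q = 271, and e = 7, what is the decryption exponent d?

13423

φ(n) = (p−1)(q−1) = 58·270 = 15660.
Need d with 7·d ≡ 1 (mod 15660). Apply the extended Euclidean algorithm:
15660 = 2237*7 + 1
7 = 7*1 + 0
Back-substitute:
1 = 15660 − 2237·7
So 7·(-2237) ≡ 1 (mod 15660), hence d ≡ -2237 ≡ 13423 (mod 15660).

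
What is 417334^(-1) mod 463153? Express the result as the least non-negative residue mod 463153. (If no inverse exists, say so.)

gcd(463153, 417334) by repeated division:
463153 = 1*417334 + 45819
417334 = 9*45819 + 4963
45819 = 9*4963 + 1152
4963 = 4*1152 + 355
1152 = 3*355 + 87
355 = 4*87 + 7
87 = 12*7 + 3
7 = 2*3 + 1
3 = 3*1 + 0
The gcd is 1. Working backward:
1 = 7 − 2·3
1 = −2·87 + 25·7
1 = 25·355 − 102·87
1 = −102·1152 + 331·355
1 = 331·4963 − 1426·1152
1 = −1426·45819 + 13165·4963
1 = 13165·417334 − 119911·45819
1 = −119911·463153 + 133076·417334
So 417334·133076 ≡ 1 (mod 463153).

133076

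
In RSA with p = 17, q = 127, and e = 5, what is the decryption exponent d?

φ(n) = (p−1)(q−1) = 16·126 = 2016.
Need d with 5·d ≡ 1 (mod 2016). Apply the extended Euclidean algorithm:
2016 = 403×5 + 1
5 = 5×1 + 0
Back-substitute:
1 = 2016 − 403·5
So 5·(-403) ≡ 1 (mod 2016), hence d ≡ -403 ≡ 1613 (mod 2016).

1613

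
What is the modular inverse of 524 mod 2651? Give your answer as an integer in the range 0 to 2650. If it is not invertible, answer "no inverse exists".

Apply the Euclidean algorithm to 2651 and 524:
2651 = 5·524 + 31
524 = 16·31 + 28
31 = 1·28 + 3
28 = 9·3 + 1
3 = 3·1 + 0
The gcd is 1. Working backward:
1 = 28 − 9·3
1 = −9·31 + 10·28
1 = 10·524 − 169·31
1 = −169·2651 + 855·524
So 524·855 ≡ 1 (mod 2651).

855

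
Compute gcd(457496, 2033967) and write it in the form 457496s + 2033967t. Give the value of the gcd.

13

Euclidean algorithm:
2033967 = 4·457496 + 203983
457496 = 2·203983 + 49530
203983 = 4·49530 + 5863
49530 = 8·5863 + 2626
5863 = 2·2626 + 611
2626 = 4·611 + 182
611 = 3·182 + 65
182 = 2·65 + 52
65 = 1·52 + 13
52 = 4·13 + 0
gcd(457496, 2033967) = 13.
Express as a combination:
13 = 65 − 52
13 = −182 + 3·65
13 = 3·611 − 10·182
13 = −10·2626 + 43·611
13 = 43·5863 − 96·2626
13 = −96·49530 + 811·5863
13 = 811·203983 − 3340·49530
13 = −3340·457496 + 7491·203983
13 = 7491·2033967 − 33304·457496
So 13 = (7491)·2033967 + (-33304)·457496.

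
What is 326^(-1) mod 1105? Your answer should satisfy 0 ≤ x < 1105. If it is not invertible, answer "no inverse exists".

261

Run Euclid on (1105, 326):
1105 = 3*326 + 127
326 = 2*127 + 72
127 = 1*72 + 55
72 = 1*55 + 17
55 = 3*17 + 4
17 = 4*4 + 1
4 = 4*1 + 0
The gcd is 1. Working backward:
1 = 17 − 4·4
1 = −4·55 + 13·17
1 = 13·72 − 17·55
1 = −17·127 + 30·72
1 = 30·326 − 77·127
1 = −77·1105 + 261·326
So 326·261 ≡ 1 (mod 1105).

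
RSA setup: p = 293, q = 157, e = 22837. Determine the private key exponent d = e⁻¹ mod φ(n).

19789

φ(n) = (p−1)(q−1) = 292·156 = 45552.
Need d with 22837·d ≡ 1 (mod 45552). Apply the extended Euclidean algorithm:
45552 = 1·22837 + 22715
22837 = 1·22715 + 122
22715 = 186·122 + 23
122 = 5·23 + 7
23 = 3·7 + 2
7 = 3·2 + 1
2 = 2·1 + 0
Back-substitute:
1 = 7 − 3·2
1 = −3·23 + 10·7
1 = 10·122 − 53·23
1 = −53·22715 + 9868·122
1 = 9868·22837 − 9921·22715
1 = −9921·45552 + 19789·22837
So 22837·19789 ≡ 1 (mod 45552), hence d = 19789.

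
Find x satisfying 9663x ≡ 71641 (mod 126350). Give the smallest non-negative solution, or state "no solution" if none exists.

4257

First find gcd(9663, 126350):
126350 = 13*9663 + 731
9663 = 13*731 + 160
731 = 4*160 + 91
160 = 1*91 + 69
91 = 1*69 + 22
69 = 3*22 + 3
22 = 7*3 + 1
3 = 3*1 + 0
gcd = 1, so a unique solution mod 126350 exists.
Back-substitute for the Bézout coefficients:
1 = 22 − 7·3
1 = −7·69 + 22·22
1 = 22·91 − 29·69
1 = −29·160 + 51·91
1 = 51·731 − 233·160
1 = −233·9663 + 3080·731
1 = 3080·126350 − 40273·9663
So 9663·(-40273) ≡ 1 (mod 126350), giving 9663⁻¹ ≡ 86077.
x ≡ 9663⁻¹·71641 ≡ 86077·71641 ≡ 4257 (mod 126350).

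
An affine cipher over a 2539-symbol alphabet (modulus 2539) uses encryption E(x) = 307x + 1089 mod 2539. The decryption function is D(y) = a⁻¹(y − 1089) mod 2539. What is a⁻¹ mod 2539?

Run Euclid on (2539, 307):
2539 = 8*307 + 83
307 = 3*83 + 58
83 = 1*58 + 25
58 = 2*25 + 8
25 = 3*8 + 1
8 = 8*1 + 0
Since gcd(307, 2539) = 1, back-substitute to write 1 as a combination:
1 = 25 − 3·8
1 = −3·58 + 7·25
1 = 7·83 − 10·58
1 = −10·307 + 37·83
1 = 37·2539 − 306·307
Thus 307·(-306) ≡ 1 (mod 2539); reducing, -306 mod 2539 = 2233.

2233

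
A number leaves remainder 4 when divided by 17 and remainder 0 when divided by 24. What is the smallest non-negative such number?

72

Write x = 4 + 17·k. Then 17·k ≡ 0 − 4 ≡ 20 (mod 24).
Need 17⁻¹ mod 24. Extended Euclid on (24, 17):
24 = 1×17 + 7
17 = 2×7 + 3
7 = 2×3 + 1
3 = 3×1 + 0
Back-substitute:
1 = 7 − 2·3
1 = −2·17 + 5·7
1 = 5·24 − 7·17
17⁻¹ ≡ 17 (mod 24), so k ≡ 17·20 ≡ 4 (mod 24).
x = 4 + 17·4 = 72.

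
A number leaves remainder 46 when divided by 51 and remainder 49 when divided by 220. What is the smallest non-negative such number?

709

Write x = 46 + 51·k. Then 51·k ≡ 49 − 46 ≡ 3 (mod 220).
Need 51⁻¹ mod 220. Extended Euclid on (220, 51):
220 = 4*51 + 16
51 = 3*16 + 3
16 = 5*3 + 1
3 = 3*1 + 0
Back-substitute:
1 = 16 − 5·3
1 = −5·51 + 16·16
1 = 16·220 − 69·51
51⁻¹ ≡ 151 (mod 220), so k ≡ 151·3 ≡ 13 (mod 220).
x = 46 + 51·13 = 709.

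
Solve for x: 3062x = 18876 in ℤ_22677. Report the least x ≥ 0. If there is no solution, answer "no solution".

First find gcd(3062, 22677):
22677 = 7×3062 + 1243
3062 = 2×1243 + 576
1243 = 2×576 + 91
576 = 6×91 + 30
91 = 3×30 + 1
30 = 30×1 + 0
gcd = 1, so a unique solution mod 22677 exists.
Back-substitute for the Bézout coefficients:
1 = 91 − 3·30
1 = −3·576 + 19·91
1 = 19·1243 − 41·576
1 = −41·3062 + 101·1243
1 = 101·22677 − 748·3062
So 3062·(-748) ≡ 1 (mod 22677), giving 3062⁻¹ ≡ 21929.
x ≡ 3062⁻¹·18876 ≡ 21929·18876 ≡ 8523 (mod 22677).

8523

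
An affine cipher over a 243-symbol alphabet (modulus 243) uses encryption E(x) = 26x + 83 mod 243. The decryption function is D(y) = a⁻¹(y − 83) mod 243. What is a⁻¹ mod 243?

Run Euclid on (243, 26):
243 = 9×26 + 9
26 = 2×9 + 8
9 = 1×8 + 1
8 = 8×1 + 0
Since gcd(26, 243) = 1, back-substitute to write 1 as a combination:
1 = 9 − 8
1 = −26 + 3·9
1 = 3·243 − 28·26
Hence 26⁻¹ ≡ -28 ≡ 215 (mod 243).

215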